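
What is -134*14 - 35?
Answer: -1911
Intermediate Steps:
-134*14 - 35 = -1876 - 35 = -1911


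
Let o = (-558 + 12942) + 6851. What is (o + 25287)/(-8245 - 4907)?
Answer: -22261/6576 ≈ -3.3852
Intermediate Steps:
o = 19235 (o = 12384 + 6851 = 19235)
(o + 25287)/(-8245 - 4907) = (19235 + 25287)/(-8245 - 4907) = 44522/(-13152) = 44522*(-1/13152) = -22261/6576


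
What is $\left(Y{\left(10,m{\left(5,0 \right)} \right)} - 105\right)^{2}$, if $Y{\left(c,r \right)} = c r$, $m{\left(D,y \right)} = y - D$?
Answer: $24025$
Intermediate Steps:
$\left(Y{\left(10,m{\left(5,0 \right)} \right)} - 105\right)^{2} = \left(10 \left(0 - 5\right) - 105\right)^{2} = \left(10 \left(-5\right) - 105\right)^{2} = \left(-50 - 105\right)^{2} = \left(-155\right)^{2} = 24025$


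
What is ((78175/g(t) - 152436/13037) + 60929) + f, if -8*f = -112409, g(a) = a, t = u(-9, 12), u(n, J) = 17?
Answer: 141074769493/1773032 ≈ 79567.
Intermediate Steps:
t = 17
f = 112409/8 (f = -⅛*(-112409) = 112409/8 ≈ 14051.)
((78175/g(t) - 152436/13037) + 60929) + f = ((78175/17 - 152436/13037) + 60929) + 112409/8 = (1016576063/221629 + 60929) + 112409/8 = 14520209404/221629 + 112409/8 = 141074769493/1773032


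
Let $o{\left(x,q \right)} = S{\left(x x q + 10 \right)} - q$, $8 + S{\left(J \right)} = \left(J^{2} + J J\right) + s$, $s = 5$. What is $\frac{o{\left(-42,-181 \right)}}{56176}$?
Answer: $\frac{101935887165}{28088} \approx 3.6292 \cdot 10^{6}$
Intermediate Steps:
$S{\left(J \right)} = -3 + 2 J^{2}$ ($S{\left(J \right)} = -8 + \left(\left(J^{2} + J J\right) + 5\right) = -8 + \left(\left(J^{2} + J^{2}\right) + 5\right) = -8 + \left(2 J^{2} + 5\right) = -8 + \left(5 + 2 J^{2}\right) = -3 + 2 J^{2}$)
$o{\left(x,q \right)} = -3 - q + 2 \left(10 + q x^{2}\right)^{2}$ ($o{\left(x,q \right)} = \left(-3 + 2 \left(x x q + 10\right)^{2}\right) - q = \left(-3 + 2 \left(x^{2} q + 10\right)^{2}\right) - q = \left(-3 + 2 \left(q x^{2} + 10\right)^{2}\right) - q = \left(-3 + 2 \left(10 + q x^{2}\right)^{2}\right) - q = -3 - q + 2 \left(10 + q x^{2}\right)^{2}$)
$\frac{o{\left(-42,-181 \right)}}{56176} = \frac{-3 - -181 + 2 \left(10 - 181 \left(-42\right)^{2}\right)^{2}}{56176} = \left(-3 + 181 + 2 \left(10 - 319284\right)^{2}\right) \frac{1}{56176} = \left(-3 + 181 + 2 \left(-319274\right)^{2}\right) \frac{1}{56176} = \left(-3 + 181 + 2 \cdot 101935887076\right) \frac{1}{56176} = \left(-3 + 181 + 203871774152\right) \frac{1}{56176} = 203871774330 \cdot \frac{1}{56176} = \frac{101935887165}{28088}$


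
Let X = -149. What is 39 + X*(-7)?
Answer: 1082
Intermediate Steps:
39 + X*(-7) = 39 - 149*(-7) = 39 + 1043 = 1082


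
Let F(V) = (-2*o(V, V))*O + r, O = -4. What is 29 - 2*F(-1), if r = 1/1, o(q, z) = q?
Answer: 43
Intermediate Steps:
r = 1
F(V) = 1 + 8*V (F(V) = -2*V*(-4) + 1 = 8*V + 1 = 1 + 8*V)
29 - 2*F(-1) = 29 - 2*(1 + 8*(-1)) = 29 - 2*(1 - 8) = 29 - 2*(-7) = 29 + 14 = 43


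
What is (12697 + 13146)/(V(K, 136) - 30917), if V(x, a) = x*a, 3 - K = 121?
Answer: -25843/46965 ≈ -0.55026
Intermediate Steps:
K = -118 (K = 3 - 1*121 = 3 - 121 = -118)
V(x, a) = a*x
(12697 + 13146)/(V(K, 136) - 30917) = (12697 + 13146)/(136*(-118) - 30917) = 25843/(-16048 - 30917) = 25843/(-46965) = 25843*(-1/46965) = -25843/46965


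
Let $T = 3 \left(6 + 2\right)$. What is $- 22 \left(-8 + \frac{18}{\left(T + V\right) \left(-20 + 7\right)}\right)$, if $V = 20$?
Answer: $\frac{2297}{13} \approx 176.69$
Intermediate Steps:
$T = 24$ ($T = 3 \cdot 8 = 24$)
$- 22 \left(-8 + \frac{18}{\left(T + V\right) \left(-20 + 7\right)}\right) = - 22 \left(-8 + \frac{18}{\left(24 + 20\right) \left(-20 + 7\right)}\right) = - 22 \left(-8 + \frac{18}{44 \left(-13\right)}\right) = - 22 \left(-8 + \frac{18}{-572}\right) = - 22 \left(-8 + 18 \left(- \frac{1}{572}\right)\right) = - 22 \left(-8 - \frac{9}{286}\right) = \left(-22\right) \left(- \frac{2297}{286}\right) = \frac{2297}{13}$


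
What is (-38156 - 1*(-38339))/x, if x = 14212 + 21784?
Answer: 183/35996 ≈ 0.0050839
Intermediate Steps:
x = 35996
(-38156 - 1*(-38339))/x = (-38156 - 1*(-38339))/35996 = (-38156 + 38339)*(1/35996) = 183*(1/35996) = 183/35996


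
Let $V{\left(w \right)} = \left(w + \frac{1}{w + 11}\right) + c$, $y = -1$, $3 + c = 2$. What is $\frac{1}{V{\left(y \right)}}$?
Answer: $- \frac{10}{19} \approx -0.52632$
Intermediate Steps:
$c = -1$ ($c = -3 + 2 = -1$)
$V{\left(w \right)} = -1 + w + \frac{1}{11 + w}$ ($V{\left(w \right)} = \left(w + \frac{1}{w + 11}\right) - 1 = \left(w + \frac{1}{11 + w}\right) - 1 = -1 + w + \frac{1}{11 + w}$)
$\frac{1}{V{\left(y \right)}} = \frac{1}{\frac{1}{11 - 1} \left(-10 + \left(-1\right)^{2} + 10 \left(-1\right)\right)} = \frac{1}{\frac{1}{10} \left(-10 + 1 - 10\right)} = \frac{1}{\frac{1}{10} \left(-19\right)} = \frac{1}{- \frac{19}{10}} = - \frac{10}{19}$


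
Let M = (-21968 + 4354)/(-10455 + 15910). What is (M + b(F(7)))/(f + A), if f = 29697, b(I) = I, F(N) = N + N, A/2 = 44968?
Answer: 58756/652598015 ≈ 9.0034e-5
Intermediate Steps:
A = 89936 (A = 2*44968 = 89936)
M = -17614/5455 ≈ -3.2290
F(N) = 2*N
(M + b(F(7)))/(f + A) = (-17614/5455 + 2*7)/(29697 + 89936) = (-17614/5455 + 14)/119633 = (58756/5455)*(1/119633) = 58756/652598015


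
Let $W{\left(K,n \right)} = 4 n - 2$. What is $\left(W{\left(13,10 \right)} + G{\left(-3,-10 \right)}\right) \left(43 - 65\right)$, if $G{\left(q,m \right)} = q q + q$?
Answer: $-968$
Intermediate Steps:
$W{\left(K,n \right)} = -2 + 4 n$
$G{\left(q,m \right)} = q + q^{2}$ ($G{\left(q,m \right)} = q^{2} + q = q + q^{2}$)
$\left(W{\left(13,10 \right)} + G{\left(-3,-10 \right)}\right) \left(43 - 65\right) = \left(\left(-2 + 4 \cdot 10\right) - 3 \left(1 - 3\right)\right) \left(43 - 65\right) = \left(\left(-2 + 40\right) - -6\right) \left(43 - 65\right) = \left(38 + 6\right) \left(-22\right) = 44 \left(-22\right) = -968$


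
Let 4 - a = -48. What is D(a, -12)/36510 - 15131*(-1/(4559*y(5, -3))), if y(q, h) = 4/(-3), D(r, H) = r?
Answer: -828175079/332898180 ≈ -2.4878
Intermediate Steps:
a = 52 (a = 4 - 1*(-48) = 4 + 48 = 52)
y(q, h) = -4/3 (y(q, h) = 4*(-⅓) = -4/3)
D(a, -12)/36510 - 15131*(-1/(4559*y(5, -3))) = 52/36510 - 15131/((-4/3*(-4559))) = 52*(1/36510) - 15131/18236/3 = 26/18255 - 15131*3/18236 = 26/18255 - 45393/18236 = -828175079/332898180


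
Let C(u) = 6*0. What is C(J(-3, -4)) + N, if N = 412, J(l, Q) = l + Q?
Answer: 412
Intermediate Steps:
J(l, Q) = Q + l
C(u) = 0
C(J(-3, -4)) + N = 0 + 412 = 412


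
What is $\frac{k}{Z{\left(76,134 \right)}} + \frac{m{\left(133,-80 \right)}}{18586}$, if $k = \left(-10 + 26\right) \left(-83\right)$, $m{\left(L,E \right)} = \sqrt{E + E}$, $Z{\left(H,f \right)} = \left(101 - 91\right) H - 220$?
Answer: $- \frac{332}{135} + \frac{2 i \sqrt{10}}{9293} \approx -2.4593 + 0.00068057 i$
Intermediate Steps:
$Z{\left(H,f \right)} = -220 + 10 H$ ($Z{\left(H,f \right)} = 10 H - 220 = -220 + 10 H$)
$m{\left(L,E \right)} = \sqrt{2} \sqrt{E}$ ($m{\left(L,E \right)} = \sqrt{2 E} = \sqrt{2} \sqrt{E}$)
$k = -1328$ ($k = 16 \left(-83\right) = -1328$)
$\frac{k}{Z{\left(76,134 \right)}} + \frac{m{\left(133,-80 \right)}}{18586} = - \frac{1328}{-220 + 10 \cdot 76} + \frac{\sqrt{2} \sqrt{-80}}{18586} = - \frac{1328}{-220 + 760} + \sqrt{2} \cdot 4 i \sqrt{5} \cdot \frac{1}{18586} = - \frac{1328}{540} + 4 i \sqrt{10} \cdot \frac{1}{18586} = \left(-1328\right) \frac{1}{540} + \frac{2 i \sqrt{10}}{9293} = - \frac{332}{135} + \frac{2 i \sqrt{10}}{9293}$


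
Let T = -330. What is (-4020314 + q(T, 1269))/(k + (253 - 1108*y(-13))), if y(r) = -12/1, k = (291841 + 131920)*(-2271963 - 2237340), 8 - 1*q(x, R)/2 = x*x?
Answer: 2119049/955433367517 ≈ 2.2179e-6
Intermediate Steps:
q(x, R) = 16 - 2*x**2 (q(x, R) = 16 - 2*x*x = 16 - 2*x**2)
k = -1910866748583 (k = 423761*(-4509303) = -1910866748583)
y(r) = -12 (y(r) = -12*1 = -12)
(-4020314 + q(T, 1269))/(k + (253 - 1108*y(-13))) = (-4020314 + (16 - 2*(-330)**2))/(-1910866748583 + (253 - 1108*(-12))) = (-4020314 + (16 - 2*108900))/(-1910866748583 + (253 + 13296)) = (-4020314 + (16 - 217800))/(-1910866748583 + 13549) = (-4020314 - 217784)/(-1910866735034) = -4238098*(-1/1910866735034) = 2119049/955433367517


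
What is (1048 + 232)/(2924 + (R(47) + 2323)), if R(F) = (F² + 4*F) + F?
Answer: 1280/7691 ≈ 0.16643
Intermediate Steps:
R(F) = F² + 5*F
(1048 + 232)/(2924 + (R(47) + 2323)) = (1048 + 232)/(2924 + (47*(5 + 47) + 2323)) = 1280/(2924 + (47*52 + 2323)) = 1280/(2924 + (2444 + 2323)) = 1280/(2924 + 4767) = 1280/7691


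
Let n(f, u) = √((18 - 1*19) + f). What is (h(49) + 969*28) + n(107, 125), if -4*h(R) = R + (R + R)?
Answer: 108381/4 + √106 ≈ 27106.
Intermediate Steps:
n(f, u) = √(-1 + f) (n(f, u) = √((18 - 19) + f) = √(-1 + f))
h(R) = -3*R/4 (h(R) = -(R + (R + R))/4 = -(R + 2*R)/4 = -3*R/4)
(h(49) + 969*28) + n(107, 125) = (-¾*49 + 969*28) + √(-1 + 107) = (-147/4 + 27132) + √106 = 108381/4 + √106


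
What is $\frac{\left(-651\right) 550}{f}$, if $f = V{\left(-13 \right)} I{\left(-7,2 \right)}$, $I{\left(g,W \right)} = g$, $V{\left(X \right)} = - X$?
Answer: $\frac{51150}{13} \approx 3934.6$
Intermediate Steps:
$f = -91$ ($f = \left(-1\right) \left(-13\right) \left(-7\right) = 13 \left(-7\right) = -91$)
$\frac{\left(-651\right) 550}{f} = \frac{\left(-651\right) 550}{-91} = \left(-358050\right) \left(- \frac{1}{91}\right) = \frac{51150}{13}$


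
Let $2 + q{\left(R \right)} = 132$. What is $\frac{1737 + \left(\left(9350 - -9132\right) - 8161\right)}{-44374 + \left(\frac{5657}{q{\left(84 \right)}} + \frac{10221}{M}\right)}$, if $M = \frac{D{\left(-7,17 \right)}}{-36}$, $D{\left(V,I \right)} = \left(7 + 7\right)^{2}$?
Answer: $- \frac{76809460}{294343757} \approx -0.26095$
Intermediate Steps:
$q{\left(R \right)} = 130$ ($q{\left(R \right)} = -2 + 132 = 130$)
$D{\left(V,I \right)} = 196$ ($D{\left(V,I \right)} = 14^{2} = 196$)
$M = - \frac{49}{9}$ ($M = \frac{196}{-36} = 196 \left(- \frac{1}{36}\right) = - \frac{49}{9} \approx -5.4444$)
$\frac{1737 + \left(\left(9350 - -9132\right) - 8161\right)}{-44374 + \left(\frac{5657}{q{\left(84 \right)}} + \frac{10221}{M}\right)} = \frac{1737 + \left(\left(9350 - -9132\right) - 8161\right)}{-44374 + \left(\frac{5657}{130} + \frac{10221}{- \frac{49}{9}}\right)} = \frac{1737 + \left(\left(9350 + 9132\right) - 8161\right)}{-44374 + \left(5657 \cdot \frac{1}{130} + 10221 \left(- \frac{9}{49}\right)\right)} = \frac{1737 + \left(18482 - 8161\right)}{-44374 + \left(\frac{5657}{130} - \frac{91989}{49}\right)} = \frac{1737 + 10321}{-44374 - \frac{11681377}{6370}} = \frac{12058}{- \frac{294343757}{6370}} = 12058 \left(- \frac{6370}{294343757}\right) = - \frac{76809460}{294343757}$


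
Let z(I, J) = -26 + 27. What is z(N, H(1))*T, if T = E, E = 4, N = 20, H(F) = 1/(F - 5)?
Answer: 4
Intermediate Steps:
H(F) = 1/(-5 + F)
z(I, J) = 1
T = 4
z(N, H(1))*T = 1*4 = 4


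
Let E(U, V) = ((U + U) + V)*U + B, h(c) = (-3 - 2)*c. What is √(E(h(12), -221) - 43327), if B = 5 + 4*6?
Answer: I*√22838 ≈ 151.12*I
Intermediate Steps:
B = 29 (B = 5 + 24 = 29)
h(c) = -5*c
E(U, V) = 29 + U*(V + 2*U) (E(U, V) = ((U + U) + V)*U + 29 = (2*U + V)*U + 29 = (V + 2*U)*U + 29 = U*(V + 2*U) + 29 = 29 + U*(V + 2*U))
√(E(h(12), -221) - 43327) = √((29 + 2*(-5*12)² - 5*12*(-221)) - 43327) = √((29 + 2*(-60)² - 60*(-221)) - 43327) = √((29 + 2*3600 + 13260) - 43327) = √((29 + 7200 + 13260) - 43327) = √(20489 - 43327) = √(-22838) = I*√22838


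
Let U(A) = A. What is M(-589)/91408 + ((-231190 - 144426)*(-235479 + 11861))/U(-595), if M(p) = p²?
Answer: -451633466450277/3199280 ≈ -1.4117e+8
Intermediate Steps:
M(-589)/91408 + ((-231190 - 144426)*(-235479 + 11861))/U(-595) = (-589)²/91408 + ((-231190 - 144426)*(-235479 + 11861))/(-595) = 346921*(1/91408) - 375616*(-223618)*(-1/595) = 346921/91408 + 83994498688*(-1/595) = 346921/91408 - 4940852864/35 = -451633466450277/3199280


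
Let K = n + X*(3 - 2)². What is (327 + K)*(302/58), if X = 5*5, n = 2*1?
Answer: 53454/29 ≈ 1843.2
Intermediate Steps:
n = 2
X = 25
K = 27 (K = 2 + 25*(3 - 2)² = 2 + 25*1² = 2 + 25*1 = 2 + 25 = 27)
(327 + K)*(302/58) = (327 + 27)*(302/58) = 354*(302*(1/58)) = 354*(151/29) = 53454/29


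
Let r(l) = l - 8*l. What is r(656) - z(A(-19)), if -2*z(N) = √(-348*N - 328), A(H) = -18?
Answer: -4592 + 2*√371 ≈ -4553.5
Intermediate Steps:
z(N) = -√(-328 - 348*N)/2 (z(N) = -√(-348*N - 328)/2 = -√(-328 - 348*N)/2)
r(l) = -7*l
r(656) - z(A(-19)) = -7*656 - (-1)*√(-82 - 87*(-18)) = -4592 - (-1)*√(-82 + 1566) = -4592 - (-1)*√1484 = -4592 - (-1)*2*√371 = -4592 - (-2)*√371 = -4592 + 2*√371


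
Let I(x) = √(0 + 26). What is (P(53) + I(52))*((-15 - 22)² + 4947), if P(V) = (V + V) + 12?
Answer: 745288 + 6316*√26 ≈ 7.7749e+5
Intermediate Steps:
I(x) = √26
P(V) = 12 + 2*V (P(V) = 2*V + 12 = 12 + 2*V)
(P(53) + I(52))*((-15 - 22)² + 4947) = ((12 + 2*53) + √26)*((-15 - 22)² + 4947) = ((12 + 106) + √26)*((-37)² + 4947) = (118 + √26)*(1369 + 4947) = (118 + √26)*6316 = 745288 + 6316*√26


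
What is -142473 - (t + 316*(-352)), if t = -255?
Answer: -30986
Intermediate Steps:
-142473 - (t + 316*(-352)) = -142473 - (-255 + 316*(-352)) = -142473 - (-255 - 111232) = -142473 - 1*(-111487) = -142473 + 111487 = -30986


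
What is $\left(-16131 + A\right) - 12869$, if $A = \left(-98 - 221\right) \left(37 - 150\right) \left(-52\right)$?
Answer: $-1903444$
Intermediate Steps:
$A = -1874444$ ($A = \left(-319\right) \left(-113\right) \left(-52\right) = 36047 \left(-52\right) = -1874444$)
$\left(-16131 + A\right) - 12869 = \left(-16131 - 1874444\right) - 12869 = -1890575 - 12869 = -1903444$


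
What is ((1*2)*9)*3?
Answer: 54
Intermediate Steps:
((1*2)*9)*3 = (2*9)*3 = 18*3 = 54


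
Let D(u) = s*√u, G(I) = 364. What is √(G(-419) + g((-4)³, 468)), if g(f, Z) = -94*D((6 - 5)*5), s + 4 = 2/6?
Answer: √(3276 + 3102*√5)/3 ≈ 33.685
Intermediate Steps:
s = -11/3 (s = -4 + 2/6 = -4 + 2*(⅙) = -4 + ⅓ = -11/3 ≈ -3.6667)
D(u) = -11*√u/3
g(f, Z) = 1034*√5/3 (g(f, Z) = -(-1034)*√((6 - 5)*5)/3 = -(-1034)*√(1*5)/3 = -(-1034)*√5/3 = 1034*√5/3)
√(G(-419) + g((-4)³, 468)) = √(364 + 1034*√5/3)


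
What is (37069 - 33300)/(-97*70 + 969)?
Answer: -3769/5821 ≈ -0.64748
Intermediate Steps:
(37069 - 33300)/(-97*70 + 969) = 3769/(-6790 + 969) = 3769/(-5821) = 3769*(-1/5821) = -3769/5821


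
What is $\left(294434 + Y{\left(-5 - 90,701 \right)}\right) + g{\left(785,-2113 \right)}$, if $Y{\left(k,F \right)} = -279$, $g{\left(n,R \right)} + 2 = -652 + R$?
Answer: $291388$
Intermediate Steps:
$g{\left(n,R \right)} = -654 + R$ ($g{\left(n,R \right)} = -2 + \left(-652 + R\right) = -654 + R$)
$\left(294434 + Y{\left(-5 - 90,701 \right)}\right) + g{\left(785,-2113 \right)} = \left(294434 - 279\right) - 2767 = 294155 - 2767 = 291388$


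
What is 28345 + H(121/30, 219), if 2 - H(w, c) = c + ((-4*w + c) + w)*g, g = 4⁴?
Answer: -124192/5 ≈ -24838.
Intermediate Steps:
g = 256
H(w, c) = 2 - 257*c + 768*w (H(w, c) = 2 - (c + ((-4*w + c) + w)*256) = 2 - (c + ((c - 4*w) + w)*256) = 2 - (c + (c - 3*w)*256) = 2 - (c + (-768*w + 256*c)) = 2 - (-768*w + 257*c) = 2 + (-257*c + 768*w) = 2 - 257*c + 768*w)
28345 + H(121/30, 219) = 28345 + (2 - 257*219 + 768*(121/30)) = 28345 + (2 - 56283 + 768*(121*(1/30))) = 28345 + (2 - 56283 + 768*(121/30)) = 28345 + (2 - 56283 + 15488/5) = 28345 - 265917/5 = -124192/5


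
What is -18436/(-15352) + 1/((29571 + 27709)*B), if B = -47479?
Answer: 6267311561121/5218906873280 ≈ 1.2009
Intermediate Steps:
-18436/(-15352) + 1/((29571 + 27709)*B) = -18436/(-15352) + 1/((29571 + 27709)*(-47479)) = -18436*(-1/15352) - 1/47479/57280 = 4609/3838 + (1/57280)*(-1/47479) = 4609/3838 - 1/2719597120 = 6267311561121/5218906873280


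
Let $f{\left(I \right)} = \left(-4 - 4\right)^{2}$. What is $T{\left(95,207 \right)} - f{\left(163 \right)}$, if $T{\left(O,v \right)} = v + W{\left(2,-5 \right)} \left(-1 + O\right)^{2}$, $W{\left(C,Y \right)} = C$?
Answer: $17815$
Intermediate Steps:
$T{\left(O,v \right)} = v + 2 \left(-1 + O\right)^{2}$
$f{\left(I \right)} = 64$ ($f{\left(I \right)} = \left(-8\right)^{2} = 64$)
$T{\left(95,207 \right)} - f{\left(163 \right)} = \left(207 + 2 \left(-1 + 95\right)^{2}\right) - 64 = \left(207 + 2 \cdot 94^{2}\right) - 64 = \left(207 + 2 \cdot 8836\right) - 64 = \left(207 + 17672\right) - 64 = 17879 - 64 = 17815$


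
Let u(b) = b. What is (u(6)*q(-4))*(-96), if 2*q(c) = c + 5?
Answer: -288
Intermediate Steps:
q(c) = 5/2 + c/2 (q(c) = (c + 5)/2 = (5 + c)/2 = 5/2 + c/2)
(u(6)*q(-4))*(-96) = (6*(5/2 + (1/2)*(-4)))*(-96) = (6*(5/2 - 2))*(-96) = (6*(1/2))*(-96) = 3*(-96) = -288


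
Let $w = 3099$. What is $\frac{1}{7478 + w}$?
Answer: $\frac{1}{10577} \approx 9.4545 \cdot 10^{-5}$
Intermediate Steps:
$\frac{1}{7478 + w} = \frac{1}{7478 + 3099} = \frac{1}{10577}$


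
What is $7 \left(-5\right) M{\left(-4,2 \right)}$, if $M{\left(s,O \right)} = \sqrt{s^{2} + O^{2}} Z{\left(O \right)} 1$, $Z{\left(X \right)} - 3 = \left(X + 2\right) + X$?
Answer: $- 630 \sqrt{5} \approx -1408.7$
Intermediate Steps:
$Z{\left(X \right)} = 5 + 2 X$ ($Z{\left(X \right)} = 3 + \left(\left(X + 2\right) + X\right) = 3 + \left(\left(2 + X\right) + X\right) = 3 + \left(2 + 2 X\right) = 5 + 2 X$)
$M{\left(s,O \right)} = \sqrt{O^{2} + s^{2}} \left(5 + 2 O\right)$ ($M{\left(s,O \right)} = \sqrt{s^{2} + O^{2}} \left(5 + 2 O\right) 1 = \sqrt{O^{2} + s^{2}} \left(5 + 2 O\right) 1 = \sqrt{O^{2} + s^{2}} \left(5 + 2 O\right)$)
$7 \left(-5\right) M{\left(-4,2 \right)} = 7 \left(-5\right) \sqrt{2^{2} + \left(-4\right)^{2}} \left(5 + 2 \cdot 2\right) = - 35 \sqrt{4 + 16} \left(5 + 4\right) = - 35 \sqrt{20} \cdot 9 = - 35 \cdot 2 \sqrt{5} \cdot 9 = - 35 \cdot 18 \sqrt{5} = - 630 \sqrt{5}$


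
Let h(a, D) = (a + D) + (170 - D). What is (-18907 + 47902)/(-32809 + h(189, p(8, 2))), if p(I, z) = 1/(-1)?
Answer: -5799/6490 ≈ -0.89353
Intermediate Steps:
p(I, z) = -1
h(a, D) = 170 + a (h(a, D) = (D + a) + (170 - D) = 170 + a)
(-18907 + 47902)/(-32809 + h(189, p(8, 2))) = (-18907 + 47902)/(-32809 + (170 + 189)) = 28995/(-32809 + 359) = 28995/(-32450) = 28995*(-1/32450) = -5799/6490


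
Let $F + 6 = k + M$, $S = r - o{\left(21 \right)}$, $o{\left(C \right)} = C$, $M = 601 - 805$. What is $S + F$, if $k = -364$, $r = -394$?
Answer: $-989$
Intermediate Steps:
$M = -204$ ($M = 601 - 805 = -204$)
$S = -415$ ($S = -394 - 21 = -415$)
$F = -574$ ($F = -6 - 568 = -574$)
$S + F = -415 - 574 = -989$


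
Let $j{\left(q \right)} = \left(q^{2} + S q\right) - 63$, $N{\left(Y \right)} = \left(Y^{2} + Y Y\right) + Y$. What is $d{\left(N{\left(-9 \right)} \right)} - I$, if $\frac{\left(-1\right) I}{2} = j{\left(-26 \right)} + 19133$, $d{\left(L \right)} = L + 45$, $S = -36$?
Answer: $41562$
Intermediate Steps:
$N{\left(Y \right)} = Y + 2 Y^{2}$ ($N{\left(Y \right)} = \left(Y^{2} + Y^{2}\right) + Y = 2 Y^{2} + Y = Y + 2 Y^{2}$)
$d{\left(L \right)} = 45 + L$
$j{\left(q \right)} = -63 + q^{2} - 36 q$ ($j{\left(q \right)} = \left(q^{2} - 36 q\right) - 63 = -63 + q^{2} - 36 q$)
$I = -41364$ ($I = - 2 \left(\left(-63 + \left(-26\right)^{2} - -936\right) + 19133\right) = - 2 \left(\left(-63 + 676 + 936\right) + 19133\right) = - 2 \left(1549 + 19133\right) = \left(-2\right) 20682 = -41364$)
$d{\left(N{\left(-9 \right)} \right)} - I = \left(45 - 9 \left(1 + 2 \left(-9\right)\right)\right) - -41364 = \left(45 - 9 \left(1 - 18\right)\right) + 41364 = \left(45 - -153\right) + 41364 = \left(45 + 153\right) + 41364 = 198 + 41364 = 41562$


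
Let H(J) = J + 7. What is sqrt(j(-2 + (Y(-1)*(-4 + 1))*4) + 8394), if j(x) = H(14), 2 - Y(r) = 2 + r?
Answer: 3*sqrt(935) ≈ 91.733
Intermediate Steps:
H(J) = 7 + J
Y(r) = -r (Y(r) = 2 - (2 + r) = 2 + (-2 - r) = -r)
j(x) = 21 (j(x) = 7 + 14 = 21)
sqrt(j(-2 + (Y(-1)*(-4 + 1))*4) + 8394) = sqrt(21 + 8394) = sqrt(8415) = 3*sqrt(935)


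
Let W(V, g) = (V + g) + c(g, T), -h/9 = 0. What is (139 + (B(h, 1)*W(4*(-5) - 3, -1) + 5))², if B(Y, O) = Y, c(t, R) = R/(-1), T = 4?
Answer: 20736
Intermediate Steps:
h = 0 (h = -9*0 = 0)
c(t, R) = -R (c(t, R) = R*(-1) = -R)
W(V, g) = -4 + V + g (W(V, g) = (V + g) - 1*4 = (V + g) - 4 = -4 + V + g)
(139 + (B(h, 1)*W(4*(-5) - 3, -1) + 5))² = (139 + (0*(-4 + (4*(-5) - 3) - 1) + 5))² = (139 + (0*(-4 + (-20 - 3) - 1) + 5))² = (139 + (0*(-4 - 23 - 1) + 5))² = (139 + (0*(-28) + 5))² = (139 + (0 + 5))² = (139 + 5)² = 144² = 20736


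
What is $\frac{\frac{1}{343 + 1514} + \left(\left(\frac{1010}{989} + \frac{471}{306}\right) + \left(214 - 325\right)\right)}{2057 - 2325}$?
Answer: $\frac{6771309509}{16734853176} \approx 0.40462$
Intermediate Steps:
$\frac{\frac{1}{343 + 1514} + \left(\left(\frac{1010}{989} + \frac{471}{306}\right) + \left(214 - 325\right)\right)}{2057 - 2325} = \frac{\frac{1}{1857} + \left(\left(1010 \cdot \frac{1}{989} + 471 \cdot \frac{1}{306}\right) + \left(214 - 325\right)\right)}{-268} = \left(\frac{1}{1857} + \left(\left(\frac{1010}{989} + \frac{157}{102}\right) - 111\right)\right) \left(- \frac{1}{268}\right) = \left(\frac{1}{1857} + \left(\frac{258293}{100878} - 111\right)\right) \left(- \frac{1}{268}\right) = \left(\frac{1}{1857} - \frac{10939165}{100878}\right) \left(- \frac{1}{268}\right) = \left(- \frac{6771309509}{62443482}\right) \left(- \frac{1}{268}\right) = \frac{6771309509}{16734853176}$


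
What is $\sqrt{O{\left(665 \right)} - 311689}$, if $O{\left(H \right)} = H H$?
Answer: $42 \sqrt{74} \approx 361.3$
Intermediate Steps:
$O{\left(H \right)} = H^{2}$
$\sqrt{O{\left(665 \right)} - 311689} = \sqrt{665^{2} - 311689} = \sqrt{442225 - 311689} = \sqrt{130536} = 42 \sqrt{74}$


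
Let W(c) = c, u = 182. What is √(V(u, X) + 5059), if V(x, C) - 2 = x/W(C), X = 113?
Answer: 35*√52771/113 ≈ 71.152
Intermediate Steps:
V(x, C) = 2 + x/C
√(V(u, X) + 5059) = √((2 + 182/113) + 5059) = √(408/113 + 5059) = √(572075/113) = 35*√52771/113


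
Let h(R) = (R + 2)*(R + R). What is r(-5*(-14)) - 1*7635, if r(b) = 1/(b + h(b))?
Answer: -77495249/10150 ≈ -7635.0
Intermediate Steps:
h(R) = 2*R*(2 + R) (h(R) = (2 + R)*(2*R) = 2*R*(2 + R))
r(b) = 1/(b + 2*b*(2 + b))
r(-5*(-14)) - 1*7635 = 1/(((-5*(-14)))*(5 + 2*(-5*(-14)))) - 1*7635 = 1/(70*(5 + 2*70)) - 7635 = 1/(70*(5 + 140)) - 7635 = (1/70)/145 - 7635 = (1/70)*(1/145) - 7635 = 1/10150 - 7635 = -77495249/10150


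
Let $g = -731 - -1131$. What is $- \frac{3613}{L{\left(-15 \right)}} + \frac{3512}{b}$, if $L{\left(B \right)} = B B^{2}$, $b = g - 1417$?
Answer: $- \frac{908731}{381375} \approx -2.3828$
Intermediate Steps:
$g = 400$ ($g = -731 + 1131 = 400$)
$b = -1017$ ($b = 400 - 1417 = -1017$)
$L{\left(B \right)} = B^{3}$
$- \frac{3613}{L{\left(-15 \right)}} + \frac{3512}{b} = - \frac{3613}{\left(-15\right)^{3}} + \frac{3512}{-1017} = - \frac{3613}{-3375} + 3512 \left(- \frac{1}{1017}\right) = \left(-3613\right) \left(- \frac{1}{3375}\right) - \frac{3512}{1017} = \frac{3613}{3375} - \frac{3512}{1017} = - \frac{908731}{381375}$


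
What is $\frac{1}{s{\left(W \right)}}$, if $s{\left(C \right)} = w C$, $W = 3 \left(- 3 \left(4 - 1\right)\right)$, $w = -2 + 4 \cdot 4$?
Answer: $- \frac{1}{378} \approx -0.0026455$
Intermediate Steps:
$w = 14$ ($w = -2 + 16 = 14$)
$W = -27$ ($W = 3 \left(\left(-3\right) 3\right) = 3 \left(-9\right) = -27$)
$s{\left(C \right)} = 14 C$
$\frac{1}{s{\left(W \right)}} = \frac{1}{14 \left(-27\right)} = \frac{1}{-378} = - \frac{1}{378}$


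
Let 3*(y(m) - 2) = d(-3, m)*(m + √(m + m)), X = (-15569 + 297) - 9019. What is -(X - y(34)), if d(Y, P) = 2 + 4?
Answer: 24361 + 4*√17 ≈ 24378.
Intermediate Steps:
d(Y, P) = 6
X = -24291 (X = -15272 - 9019 = -24291)
y(m) = 2 + 2*m + 2*√2*√m (y(m) = 2 + (6*(m + √(m + m)))/3 = 2 + (6*(m + √(2*m)))/3 = 2 + (6*(m + √2*√m))/3 = 2 + (6*m + 6*√2*√m)/3 = 2 + (2*m + 2*√2*√m) = 2 + 2*m + 2*√2*√m)
-(X - y(34)) = -(-24291 - (2 + 2*34 + 2*√2*√34)) = -(-24291 - (2 + 68 + 4*√17)) = -(-24291 - (70 + 4*√17)) = -(-24291 + (-70 - 4*√17)) = -(-24361 - 4*√17) = 24361 + 4*√17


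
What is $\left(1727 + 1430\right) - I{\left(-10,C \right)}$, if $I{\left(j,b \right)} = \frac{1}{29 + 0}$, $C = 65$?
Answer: $\frac{91552}{29} \approx 3157.0$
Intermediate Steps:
$I{\left(j,b \right)} = \frac{1}{29}$
$\left(1727 + 1430\right) - I{\left(-10,C \right)} = \left(1727 + 1430\right) - \frac{1}{29} = 3157 - \frac{1}{29} = \frac{91552}{29}$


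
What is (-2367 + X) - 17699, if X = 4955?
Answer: -15111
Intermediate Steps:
(-2367 + X) - 17699 = (-2367 + 4955) - 17699 = 2588 - 17699 = -15111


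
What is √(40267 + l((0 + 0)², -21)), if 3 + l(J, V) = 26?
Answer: √40290 ≈ 200.72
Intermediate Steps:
l(J, V) = 23 (l(J, V) = -3 + 26 = 23)
√(40267 + l((0 + 0)², -21)) = √(40267 + 23) = √40290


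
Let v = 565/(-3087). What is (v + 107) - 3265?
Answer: -9749311/3087 ≈ -3158.2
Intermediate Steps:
v = -565/3087 (v = 565*(-1/3087) = -565/3087 ≈ -0.18303)
(v + 107) - 3265 = (-565/3087 + 107) - 3265 = 329744/3087 - 3265 = -9749311/3087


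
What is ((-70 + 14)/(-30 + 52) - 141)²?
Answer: 2493241/121 ≈ 20605.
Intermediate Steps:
((-70 + 14)/(-30 + 52) - 141)² = (-56/22 - 141)² = (-56*1/22 - 141)² = (-28/11 - 141)² = (-1579/11)² = 2493241/121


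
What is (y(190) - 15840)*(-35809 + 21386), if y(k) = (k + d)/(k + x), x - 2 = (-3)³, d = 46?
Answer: 37692548972/165 ≈ 2.2844e+8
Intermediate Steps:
x = -25 (x = 2 + (-3)³ = 2 - 27 = -25)
y(k) = (46 + k)/(-25 + k) (y(k) = (k + 46)/(k - 25) = (46 + k)/(-25 + k))
(y(190) - 15840)*(-35809 + 21386) = ((46 + 190)/(-25 + 190) - 15840)*(-35809 + 21386) = (236/165 - 15840)*(-14423) = -2613364/165*(-14423) = 37692548972/165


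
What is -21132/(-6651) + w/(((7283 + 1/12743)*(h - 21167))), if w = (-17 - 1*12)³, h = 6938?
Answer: 3100891979151793/975889882529370 ≈ 3.1775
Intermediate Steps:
w = -24389 (w = (-17 - 12)³ = (-29)³ = -24389)
-21132/(-6651) + w/(((7283 + 1/12743)*(h - 21167))) = -21132/(-6651) - 24389*1/((6938 - 21167)*(7283 + 1/12743)) = -21132*(-1/6651) - 24389*(-1/(14229*(7283 + 1/12743))) = 2348/739 - 24389/((92807270/12743)*(-14229)) = 2348/739 - 24389/(-1320554644830/12743) = 2348/739 - 24389*(-12743/1320554644830) = 2348/739 + 310789027/1320554644830 = 3100891979151793/975889882529370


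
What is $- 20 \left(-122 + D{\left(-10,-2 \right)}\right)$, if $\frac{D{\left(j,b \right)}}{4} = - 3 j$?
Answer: $40$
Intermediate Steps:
$D{\left(j,b \right)} = - 12 j$ ($D{\left(j,b \right)} = 4 \left(- 3 j\right) = - 12 j$)
$- 20 \left(-122 + D{\left(-10,-2 \right)}\right) = - 20 \left(-122 - -120\right) = - 20 \left(-122 + 120\right) = \left(-20\right) \left(-2\right) = 40$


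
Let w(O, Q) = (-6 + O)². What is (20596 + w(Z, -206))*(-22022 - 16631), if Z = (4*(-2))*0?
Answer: -797488696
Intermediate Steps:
Z = 0 (Z = -8*0 = 0)
(20596 + w(Z, -206))*(-22022 - 16631) = (20596 + (-6 + 0)²)*(-22022 - 16631) = (20596 + (-6)²)*(-38653) = (20596 + 36)*(-38653) = 20632*(-38653) = -797488696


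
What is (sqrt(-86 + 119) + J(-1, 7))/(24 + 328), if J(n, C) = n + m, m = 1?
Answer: sqrt(33)/352 ≈ 0.016320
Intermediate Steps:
J(n, C) = 1 + n (J(n, C) = n + 1 = 1 + n)
(sqrt(-86 + 119) + J(-1, 7))/(24 + 328) = (sqrt(-86 + 119) + (1 - 1))/(24 + 328) = (sqrt(33) + 0)/352 = sqrt(33)*(1/352) = sqrt(33)/352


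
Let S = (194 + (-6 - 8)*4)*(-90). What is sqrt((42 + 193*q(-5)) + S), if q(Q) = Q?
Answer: I*sqrt(13343) ≈ 115.51*I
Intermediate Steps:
S = -12420 (S = (194 - 14*4)*(-90) = (194 - 56)*(-90) = 138*(-90) = -12420)
sqrt((42 + 193*q(-5)) + S) = sqrt((42 + 193*(-5)) - 12420) = sqrt((42 - 965) - 12420) = sqrt(-923 - 12420) = sqrt(-13343) = I*sqrt(13343)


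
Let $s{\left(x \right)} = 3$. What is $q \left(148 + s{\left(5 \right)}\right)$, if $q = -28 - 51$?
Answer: $-11929$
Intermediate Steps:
$q = -79$ ($q = -28 - 51 = -79$)
$q \left(148 + s{\left(5 \right)}\right) = - 79 \left(148 + 3\right) = \left(-79\right) 151 = -11929$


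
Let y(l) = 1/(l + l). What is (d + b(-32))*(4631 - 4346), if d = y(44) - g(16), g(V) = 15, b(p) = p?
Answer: -1178475/88 ≈ -13392.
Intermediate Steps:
y(l) = 1/(2*l)
d = -1319/88 (d = (½)/44 - 1*15 = (½)*(1/44) - 15 = 1/88 - 15 = -1319/88 ≈ -14.989)
(d + b(-32))*(4631 - 4346) = (-1319/88 - 32)*(4631 - 4346) = -4135/88*285 = -1178475/88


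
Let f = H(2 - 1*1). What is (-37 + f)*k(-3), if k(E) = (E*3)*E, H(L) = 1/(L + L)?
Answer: -1971/2 ≈ -985.50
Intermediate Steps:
H(L) = 1/(2*L)
f = ½ (f = 1/(2*(2 - 1*1)) = 1/(2*(2 - 1)) = (½)/1 = (½)*1 = ½ ≈ 0.50000)
k(E) = 3*E² (k(E) = (3*E)*E = 3*E²)
(-37 + f)*k(-3) = (-37 + ½)*(3*(-3)²) = -219*9/2 = -73/2*27 = -1971/2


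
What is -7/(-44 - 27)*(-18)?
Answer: -126/71 ≈ -1.7746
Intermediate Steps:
-7/(-44 - 27)*(-18) = -7/(-71)*(-18) = -7*(-1/71)*(-18) = (7/71)*(-18) = -126/71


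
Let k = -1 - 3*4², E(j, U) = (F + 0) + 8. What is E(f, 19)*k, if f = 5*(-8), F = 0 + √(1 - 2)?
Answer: -392 - 49*I ≈ -392.0 - 49.0*I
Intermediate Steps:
F = I (F = 0 + √(-1) = 0 + I = I ≈ 1.0*I)
f = -40
E(j, U) = 8 + I (E(j, U) = (I + 0) + 8 = I + 8 = 8 + I)
k = -49 (k = -1 - 3*16 = -1 - 48 = -49)
E(f, 19)*k = (8 + I)*(-49) = -392 - 49*I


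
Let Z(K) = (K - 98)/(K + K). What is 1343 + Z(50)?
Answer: 33563/25 ≈ 1342.5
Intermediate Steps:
Z(K) = (-98 + K)/(2*K) (Z(K) = (-98 + K)/((2*K)) = (-98 + K)*(1/(2*K)) = (-98 + K)/(2*K))
1343 + Z(50) = 1343 + (½)*(-98 + 50)/50 = 1343 + (½)*(1/50)*(-48) = 1343 - 12/25 = 33563/25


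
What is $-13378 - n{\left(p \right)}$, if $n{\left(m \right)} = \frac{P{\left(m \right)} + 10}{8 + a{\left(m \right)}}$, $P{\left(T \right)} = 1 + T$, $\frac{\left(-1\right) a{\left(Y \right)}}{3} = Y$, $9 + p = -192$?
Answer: $- \frac{8173768}{611} \approx -13378.0$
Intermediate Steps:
$p = -201$ ($p = -9 - 192 = -201$)
$a{\left(Y \right)} = - 3 Y$
$n{\left(m \right)} = \frac{11 + m}{8 - 3 m}$ ($n{\left(m \right)} = \frac{\left(1 + m\right) + 10}{8 - 3 m} = \frac{11 + m}{8 - 3 m}$)
$-13378 - n{\left(p \right)} = -13378 - \frac{-11 - -201}{-8 + 3 \left(-201\right)} = -13378 - \frac{-11 + 201}{-8 - 603} = -13378 - \frac{1}{-611} \cdot 190 = -13378 - \left(- \frac{1}{611}\right) 190 = -13378 - - \frac{190}{611} = -13378 + \frac{190}{611} = - \frac{8173768}{611}$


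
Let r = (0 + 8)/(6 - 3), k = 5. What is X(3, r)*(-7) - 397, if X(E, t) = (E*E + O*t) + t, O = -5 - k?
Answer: -292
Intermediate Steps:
O = -10 (O = -5 - 1*5 = -5 - 5 = -10)
r = 8/3 ≈ 2.6667
X(E, t) = E² - 9*t (X(E, t) = (E*E - 10*t) + t = (E² - 10*t) + t = E² - 9*t)
X(3, r)*(-7) - 397 = (3² - 9*8/3)*(-7) - 397 = (9 - 24)*(-7) - 397 = -15*(-7) - 397 = 105 - 397 = -292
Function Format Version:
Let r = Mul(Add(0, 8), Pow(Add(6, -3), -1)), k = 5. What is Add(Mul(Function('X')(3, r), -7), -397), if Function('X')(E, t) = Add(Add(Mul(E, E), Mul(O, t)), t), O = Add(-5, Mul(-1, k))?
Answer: -292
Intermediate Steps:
O = -10 (O = Add(-5, Mul(-1, 5)) = Add(-5, -5) = -10)
r = Rational(8, 3) (r = Mul(8, Pow(3, -1)) = Mul(8, Rational(1, 3)) = Rational(8, 3) ≈ 2.6667)
Function('X')(E, t) = Add(Pow(E, 2), Mul(-9, t)) (Function('X')(E, t) = Add(Add(Mul(E, E), Mul(-10, t)), t) = Add(Add(Pow(E, 2), Mul(-10, t)), t) = Add(Pow(E, 2), Mul(-9, t)))
Add(Mul(Function('X')(3, r), -7), -397) = Add(Mul(Add(Pow(3, 2), Mul(-9, Rational(8, 3))), -7), -397) = Add(Mul(Add(9, -24), -7), -397) = Add(Mul(-15, -7), -397) = Add(105, -397) = -292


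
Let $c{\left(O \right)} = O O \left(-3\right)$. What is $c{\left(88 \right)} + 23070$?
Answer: $-162$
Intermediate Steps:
$c{\left(O \right)} = - 3 O^{2}$ ($c{\left(O \right)} = O^{2} \left(-3\right) = - 3 O^{2}$)
$c{\left(88 \right)} + 23070 = - 3 \cdot 88^{2} + 23070 = \left(-3\right) 7744 + 23070 = -23232 + 23070 = -162$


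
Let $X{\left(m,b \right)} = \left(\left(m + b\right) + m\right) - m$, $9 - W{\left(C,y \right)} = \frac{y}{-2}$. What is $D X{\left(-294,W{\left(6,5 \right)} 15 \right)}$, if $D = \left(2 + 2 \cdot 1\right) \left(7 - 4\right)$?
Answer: $-1458$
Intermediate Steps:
$W{\left(C,y \right)} = 9 + \frac{y}{2}$ ($W{\left(C,y \right)} = 9 - \frac{y}{-2} = 9 - y \left(- \frac{1}{2}\right) = 9 - - \frac{y}{2} = 9 + \frac{y}{2}$)
$X{\left(m,b \right)} = b + m$ ($X{\left(m,b \right)} = \left(\left(b + m\right) + m\right) - m = \left(b + 2 m\right) - m = b + m$)
$D = 12$ ($D = \left(2 + 2\right) 3 = 4 \cdot 3 = 12$)
$D X{\left(-294,W{\left(6,5 \right)} 15 \right)} = 12 \left(\left(9 + \frac{1}{2} \cdot 5\right) 15 - 294\right) = 12 \left(\left(9 + \frac{5}{2}\right) 15 - 294\right) = 12 \left(\frac{23}{2} \cdot 15 - 294\right) = 12 \left(\frac{345}{2} - 294\right) = 12 \left(- \frac{243}{2}\right) = -1458$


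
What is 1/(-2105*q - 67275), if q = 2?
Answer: -1/71485 ≈ -1.3989e-5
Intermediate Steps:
1/(-2105*q - 67275) = 1/(-2105*2 - 67275) = 1/(-4210 - 67275) = 1/(-71485) = -1/71485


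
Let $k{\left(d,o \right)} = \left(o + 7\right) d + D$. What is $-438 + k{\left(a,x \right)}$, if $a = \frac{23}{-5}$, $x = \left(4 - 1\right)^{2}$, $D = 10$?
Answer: $- \frac{2508}{5} \approx -501.6$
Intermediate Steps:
$x = 9$ ($x = 3^{2} = 9$)
$a = - \frac{23}{5}$ ($a = 23 \left(- \frac{1}{5}\right) = - \frac{23}{5} \approx -4.6$)
$k{\left(d,o \right)} = 10 + d \left(7 + o\right)$ ($k{\left(d,o \right)} = \left(o + 7\right) d + 10 = \left(7 + o\right) d + 10 = d \left(7 + o\right) + 10 = 10 + d \left(7 + o\right)$)
$-438 + k{\left(a,x \right)} = -438 + \left(10 + 7 \left(- \frac{23}{5}\right) - \frac{207}{5}\right) = -438 - \frac{318}{5} = - \frac{2508}{5}$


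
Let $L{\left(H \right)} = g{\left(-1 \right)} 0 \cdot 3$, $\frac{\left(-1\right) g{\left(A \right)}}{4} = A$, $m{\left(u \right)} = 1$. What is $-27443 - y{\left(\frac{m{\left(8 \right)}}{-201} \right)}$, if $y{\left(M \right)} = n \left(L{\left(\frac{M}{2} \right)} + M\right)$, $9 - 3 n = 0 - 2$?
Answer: $- \frac{16548118}{603} \approx -27443.0$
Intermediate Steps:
$n = \frac{11}{3}$ ($n = 3 - \frac{0 - 2}{3} = 3 - - \frac{2}{3} = 3 + \frac{2}{3} = \frac{11}{3} \approx 3.6667$)
$g{\left(A \right)} = - 4 A$
$L{\left(H \right)} = 0$ ($L{\left(H \right)} = \left(-4\right) \left(-1\right) 0 \cdot 3 = 4 \cdot 0 \cdot 3 = 0 \cdot 3 = 0$)
$y{\left(M \right)} = \frac{11 M}{3}$ ($y{\left(M \right)} = \frac{11 \left(0 + M\right)}{3} = \frac{11 M}{3}$)
$-27443 - y{\left(\frac{m{\left(8 \right)}}{-201} \right)} = -27443 - \frac{11 \cdot 1 \frac{1}{-201}}{3} = -27443 - \frac{11 \cdot 1 \left(- \frac{1}{201}\right)}{3} = -27443 - \frac{11}{3} \left(- \frac{1}{201}\right) = -27443 - - \frac{11}{603} = -27443 + \frac{11}{603} = - \frac{16548118}{603}$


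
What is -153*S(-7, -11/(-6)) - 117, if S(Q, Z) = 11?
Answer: -1800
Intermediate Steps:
-153*S(-7, -11/(-6)) - 117 = -153*11 - 117 = -1683 - 117 = -1800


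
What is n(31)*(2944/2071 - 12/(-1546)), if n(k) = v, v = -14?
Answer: -32033932/1600883 ≈ -20.010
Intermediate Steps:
n(k) = -14
n(31)*(2944/2071 - 12/(-1546)) = -14*(2944/2071 - 12/(-1546)) = -14*(2944*(1/2071) - 12*(-1/1546)) = -14*(2944/2071 + 6/773) = -14*2288138/1600883 = -32033932/1600883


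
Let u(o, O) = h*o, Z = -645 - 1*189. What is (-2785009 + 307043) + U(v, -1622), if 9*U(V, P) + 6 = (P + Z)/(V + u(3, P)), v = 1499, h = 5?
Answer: -16882388128/6813 ≈ -2.4780e+6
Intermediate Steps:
Z = -834 (Z = -645 - 189 = -834)
u(o, O) = 5*o
U(V, P) = -2/3 + (-834 + P)/(9*(15 + V)) (U(V, P) = -2/3 + ((P - 834)/(V + 5*3))/9 = -2/3 + ((-834 + P)/(V + 15))/9 = -2/3 + ((-834 + P)/(15 + V))/9 = -2/3 + (-834 + P)/(9*(15 + V)))
(-2785009 + 307043) + U(v, -1622) = (-2785009 + 307043) + (-924 - 1622 - 6*1499)/(9*(15 + 1499)) = -2477966 + (1/9)*(-924 - 1622 - 8994)/1514 = -2477966 + (1/9)*(1/1514)*(-11540) = -2477966 - 5770/6813 = -16882388128/6813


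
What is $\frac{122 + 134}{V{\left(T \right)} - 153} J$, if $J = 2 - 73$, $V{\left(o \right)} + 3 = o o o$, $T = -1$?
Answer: $\frac{18176}{157} \approx 115.77$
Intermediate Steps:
$V{\left(o \right)} = -3 + o^{3}$ ($V{\left(o \right)} = -3 + o o o = -3 + o^{2} o = -3 + o^{3}$)
$J = -71$ ($J = 2 - 73 = -71$)
$\frac{122 + 134}{V{\left(T \right)} - 153} J = \frac{122 + 134}{\left(-3 + \left(-1\right)^{3}\right) - 153} \left(-71\right) = \frac{256}{\left(-3 - 1\right) - 153} \left(-71\right) = \frac{256}{-4 - 153} \left(-71\right) = \frac{256}{-157} \left(-71\right) = 256 \left(- \frac{1}{157}\right) \left(-71\right) = \left(- \frac{256}{157}\right) \left(-71\right) = \frac{18176}{157}$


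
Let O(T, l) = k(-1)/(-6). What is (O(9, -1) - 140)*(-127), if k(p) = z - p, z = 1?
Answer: 53467/3 ≈ 17822.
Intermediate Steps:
k(p) = 1 - p
O(T, l) = -⅓ (O(T, l) = (1 - 1*(-1))/(-6) = (1 + 1)*(-⅙) = 2*(-⅙) = -⅓)
(O(9, -1) - 140)*(-127) = (-⅓ - 140)*(-127) = -421/3*(-127) = 53467/3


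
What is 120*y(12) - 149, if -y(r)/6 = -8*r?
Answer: 68971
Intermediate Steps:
y(r) = 48*r (y(r) = -(-48)*r = 48*r)
120*y(12) - 149 = 120*(48*12) - 149 = 120*576 - 149 = 69120 - 149 = 68971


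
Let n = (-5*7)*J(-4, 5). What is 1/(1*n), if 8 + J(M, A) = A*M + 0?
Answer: 1/980 ≈ 0.0010204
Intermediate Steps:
J(M, A) = -8 + A*M (J(M, A) = -8 + (A*M + 0) = -8 + A*M)
n = 980 (n = (-5*7)*(-8 + 5*(-4)) = -35*(-8 - 20) = -35*(-28) = 980)
1/(1*n) = 1/(1*980) = 1/980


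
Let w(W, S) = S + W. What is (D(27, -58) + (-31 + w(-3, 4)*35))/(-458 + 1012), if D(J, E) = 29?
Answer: 33/554 ≈ 0.059567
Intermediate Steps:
(D(27, -58) + (-31 + w(-3, 4)*35))/(-458 + 1012) = (29 + (-31 + (4 - 3)*35))/(-458 + 1012) = (29 + (-31 + 1*35))/554 = (29 + (-31 + 35))*(1/554) = (29 + 4)*(1/554) = 33*(1/554) = 33/554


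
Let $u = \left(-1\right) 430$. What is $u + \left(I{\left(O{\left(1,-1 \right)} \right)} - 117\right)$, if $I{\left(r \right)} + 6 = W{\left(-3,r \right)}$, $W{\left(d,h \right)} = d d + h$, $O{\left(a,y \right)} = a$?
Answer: $-543$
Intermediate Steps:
$u = -430$
$W{\left(d,h \right)} = h + d^{2}$ ($W{\left(d,h \right)} = d^{2} + h = h + d^{2}$)
$I{\left(r \right)} = 3 + r$ ($I{\left(r \right)} = -6 + \left(r + \left(-3\right)^{2}\right) = -6 + \left(r + 9\right) = -6 + \left(9 + r\right) = 3 + r$)
$u + \left(I{\left(O{\left(1,-1 \right)} \right)} - 117\right) = -430 + \left(\left(3 + 1\right) - 117\right) = -430 + \left(4 - 117\right) = -430 - 113 = -543$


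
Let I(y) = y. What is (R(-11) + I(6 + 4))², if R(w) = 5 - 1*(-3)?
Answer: 324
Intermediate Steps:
R(w) = 8 (R(w) = 5 + 3 = 8)
(R(-11) + I(6 + 4))² = (8 + (6 + 4))² = (8 + 10)² = 18² = 324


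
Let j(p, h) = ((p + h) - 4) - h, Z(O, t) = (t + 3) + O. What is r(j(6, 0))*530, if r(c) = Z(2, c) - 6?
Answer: 530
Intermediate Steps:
Z(O, t) = 3 + O + t (Z(O, t) = (3 + t) + O = 3 + O + t)
j(p, h) = -4 + p (j(p, h) = ((h + p) - 4) - h = (-4 + h + p) - h = -4 + p)
r(c) = -1 + c (r(c) = (3 + 2 + c) - 6 = (5 + c) - 6 = -1 + c)
r(j(6, 0))*530 = (-1 + (-4 + 6))*530 = (-1 + 2)*530 = 1*530 = 530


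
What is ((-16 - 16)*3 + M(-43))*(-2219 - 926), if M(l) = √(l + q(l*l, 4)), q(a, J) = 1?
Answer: 301920 - 3145*I*√42 ≈ 3.0192e+5 - 20382.0*I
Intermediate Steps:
M(l) = √(1 + l) (M(l) = √(l + 1) = √(1 + l))
((-16 - 16)*3 + M(-43))*(-2219 - 926) = ((-16 - 16)*3 + √(1 - 43))*(-2219 - 926) = (-32*3 + √(-42))*(-3145) = (-96 + I*√42)*(-3145) = 301920 - 3145*I*√42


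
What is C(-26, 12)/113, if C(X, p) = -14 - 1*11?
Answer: -25/113 ≈ -0.22124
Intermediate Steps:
C(X, p) = -25 (C(X, p) = -14 - 11 = -25)
C(-26, 12)/113 = -25/113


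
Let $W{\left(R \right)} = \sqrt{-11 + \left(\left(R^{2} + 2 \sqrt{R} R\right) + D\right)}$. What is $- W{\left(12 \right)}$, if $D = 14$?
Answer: $- \sqrt{147 + 48 \sqrt{3}} \approx -15.17$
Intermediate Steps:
$W{\left(R \right)} = \sqrt{3 + R^{2} + 2 R^{\frac{3}{2}}}$ ($W{\left(R \right)} = \sqrt{-11 + \left(\left(R^{2} + 2 \sqrt{R} R\right) + 14\right)} = \sqrt{-11 + \left(\left(R^{2} + 2 R^{\frac{3}{2}}\right) + 14\right)} = \sqrt{-11 + \left(14 + R^{2} + 2 R^{\frac{3}{2}}\right)} = \sqrt{3 + R^{2} + 2 R^{\frac{3}{2}}}$)
$- W{\left(12 \right)} = - \sqrt{3 + 12^{2} + 2 \cdot 12^{\frac{3}{2}}} = - \sqrt{3 + 144 + 2 \cdot 24 \sqrt{3}} = - \sqrt{3 + 144 + 48 \sqrt{3}} = - \sqrt{147 + 48 \sqrt{3}}$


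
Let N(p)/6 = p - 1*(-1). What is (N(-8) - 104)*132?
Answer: -19272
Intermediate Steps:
N(p) = 6 + 6*p (N(p) = 6*(p - 1*(-1)) = 6*(p + 1) = 6*(1 + p) = 6 + 6*p)
(N(-8) - 104)*132 = ((6 + 6*(-8)) - 104)*132 = ((6 - 48) - 104)*132 = (-42 - 104)*132 = -146*132 = -19272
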